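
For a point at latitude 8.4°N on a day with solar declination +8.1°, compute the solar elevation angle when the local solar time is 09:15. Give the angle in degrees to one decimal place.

49.2°

Hour angle H = 15° × (9.25 − 12) = -41.25°.
With φ = 8.4°, δ = 8.1°, H = -41.25°: sin φ sin δ = 0.0206, cos φ cos δ cos H = 0.7364, so cos θ_z = 0.7570.
θ_z = arccos(0.7570) = 40.80°, so the elevation is 90° − 40.80° = 49.20°.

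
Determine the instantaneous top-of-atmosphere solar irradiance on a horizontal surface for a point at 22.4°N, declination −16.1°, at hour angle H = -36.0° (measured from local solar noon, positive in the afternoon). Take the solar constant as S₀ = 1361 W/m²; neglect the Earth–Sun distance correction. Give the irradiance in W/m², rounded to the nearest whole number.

cos θ_z = sin φ sin δ + cos φ cos δ cos H = (0.3811)(-0.2773) + (0.9245)(0.9608)(0.8090) = 0.6129.
Top-of-atmosphere irradiance = S₀ cos θ_z = 1361 × 0.6129 = 834.16 W/m².

834 W/m²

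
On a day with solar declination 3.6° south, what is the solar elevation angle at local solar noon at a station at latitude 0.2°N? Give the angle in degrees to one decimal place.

86.2°

At local solar noon the hour angle is zero, so the elevation is 90° − |φ − δ| = 90° − |0.2° − (-3.6°)| = 90° − 3.8° = 86.2°.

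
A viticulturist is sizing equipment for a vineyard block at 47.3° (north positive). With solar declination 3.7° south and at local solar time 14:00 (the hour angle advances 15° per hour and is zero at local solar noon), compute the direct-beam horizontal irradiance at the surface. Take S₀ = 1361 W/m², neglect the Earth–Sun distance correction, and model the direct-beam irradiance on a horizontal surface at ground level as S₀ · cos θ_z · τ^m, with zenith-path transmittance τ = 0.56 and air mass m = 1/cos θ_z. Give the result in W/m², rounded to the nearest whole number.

250 W/m²

Hour angle H = 15° × (14 − 12) = 30.00°.
cos θ_z = sin φ sin δ + cos φ cos δ cos H = (0.7349)(-0.0645) + (0.6782)(0.9979)(0.8660) = 0.5387.
Air mass m = 1/cos θ_z = 1/0.5387 = 1.856; τ^m = 0.56^1.856 = 0.3409.
Surface direct beam = 1361 × 0.5387 × 0.3409 = 249.94 W/m².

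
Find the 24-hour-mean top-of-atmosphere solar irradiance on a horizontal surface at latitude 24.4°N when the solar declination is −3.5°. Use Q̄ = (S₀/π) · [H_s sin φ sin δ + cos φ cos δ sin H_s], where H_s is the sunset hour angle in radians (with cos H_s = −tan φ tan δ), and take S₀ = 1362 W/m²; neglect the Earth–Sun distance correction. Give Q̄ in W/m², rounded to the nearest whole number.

The sunset hour angle satisfies cos H_s = −tan φ tan δ = 0.0277, giving H_s = 88.41°. In radians, H_s = 1.5430.
H_s sin φ sin δ = 1.5430 × 0.4131 × -0.0610 = -0.0389.
cos φ cos δ sin H_s = 0.9107 × 0.9981 × 0.9996 = 0.9086.
Q̄ = (1362/π) × (-0.0389 + 0.9086) = 433.54 × 0.8697 = 377.05 W/m².

377 W/m²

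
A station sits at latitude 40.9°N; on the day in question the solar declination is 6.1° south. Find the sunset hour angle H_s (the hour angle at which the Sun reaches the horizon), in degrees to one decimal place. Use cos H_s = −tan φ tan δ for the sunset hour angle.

84.7°

The sunset hour angle satisfies cos H_s = −tan φ tan δ = 0.0926, giving H_s = 84.69°.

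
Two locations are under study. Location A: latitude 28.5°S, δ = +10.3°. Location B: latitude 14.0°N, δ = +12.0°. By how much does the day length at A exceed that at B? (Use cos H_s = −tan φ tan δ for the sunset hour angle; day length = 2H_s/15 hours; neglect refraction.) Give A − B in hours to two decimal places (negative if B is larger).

-1.16 h

A: H_s = arccos(−tan -28.5° · tan 10.3°) = 84.34°, so 2H_s/15 = 11.2453 h.
B: H_s = arccos(−tan 14.0° · tan 12.0°) = 93.04°, so 2H_s/15 = 12.4053 h.
A − B = 11.2453 − 12.4053 = -1.1600 h.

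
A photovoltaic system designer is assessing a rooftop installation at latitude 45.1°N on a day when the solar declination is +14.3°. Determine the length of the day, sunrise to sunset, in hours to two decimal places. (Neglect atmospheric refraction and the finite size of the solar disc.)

13.98 hours

The sunset hour angle satisfies cos H_s = −tan φ tan δ = -0.2558, giving H_s = 104.82°.
Day length = 2 H_s / 15° h⁻¹ = 209.64° / 15 = 13.976 h.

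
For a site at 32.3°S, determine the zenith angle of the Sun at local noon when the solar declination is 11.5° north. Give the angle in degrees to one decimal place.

At local solar noon the hour angle is zero, so the zenith angle is |φ − δ| = |-32.3° − (11.5°)| = 43.8°.

43.8°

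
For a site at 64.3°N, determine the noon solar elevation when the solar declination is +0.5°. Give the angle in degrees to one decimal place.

26.2°

At local solar noon the hour angle is zero, so the elevation is 90° − |φ − δ| = 90° − |64.3° − (0.5°)| = 90° − 63.8° = 26.2°.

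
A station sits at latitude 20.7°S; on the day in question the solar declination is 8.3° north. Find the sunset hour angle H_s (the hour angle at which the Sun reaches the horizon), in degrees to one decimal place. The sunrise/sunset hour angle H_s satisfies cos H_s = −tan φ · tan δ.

The sunset hour angle satisfies cos H_s = −tan φ tan δ = 0.0551, giving H_s = 86.84°.

86.8°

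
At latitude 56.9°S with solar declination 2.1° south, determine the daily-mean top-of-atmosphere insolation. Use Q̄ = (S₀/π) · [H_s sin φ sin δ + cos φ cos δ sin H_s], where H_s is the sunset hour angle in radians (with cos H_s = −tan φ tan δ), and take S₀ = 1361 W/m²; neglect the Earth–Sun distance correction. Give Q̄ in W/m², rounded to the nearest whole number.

The sunset hour angle satisfies cos H_s = −tan φ tan δ = -0.0562, giving H_s = 93.22°. In radians, H_s = 1.6270.
H_s sin φ sin δ = 1.6270 × -0.8377 × -0.0366 = 0.0499.
cos φ cos δ sin H_s = 0.5461 × 0.9993 × 0.9984 = 0.5448.
Q̄ = (1361/π) × (0.0499 + 0.5448) = 433.22 × 0.5947 = 257.64 W/m².

258 W/m²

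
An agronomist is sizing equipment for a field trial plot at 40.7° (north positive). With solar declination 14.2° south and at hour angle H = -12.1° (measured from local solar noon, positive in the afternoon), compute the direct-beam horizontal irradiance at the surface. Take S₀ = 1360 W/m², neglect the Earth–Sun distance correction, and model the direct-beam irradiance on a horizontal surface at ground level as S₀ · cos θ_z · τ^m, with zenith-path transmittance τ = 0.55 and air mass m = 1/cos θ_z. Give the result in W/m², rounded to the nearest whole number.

With φ = 40.7°, δ = -14.2°, H = -12.10°: sin φ sin δ = -0.1600, cos φ cos δ cos H = 0.7186, so cos θ_z = 0.5586.
Air mass m = 1/cos θ_z = 1/0.5586 = 1.790; τ^m = 0.55^1.790 = 0.3430.
Surface direct beam = 1360 × 0.5586 × 0.3430 = 260.58 W/m².

261 W/m²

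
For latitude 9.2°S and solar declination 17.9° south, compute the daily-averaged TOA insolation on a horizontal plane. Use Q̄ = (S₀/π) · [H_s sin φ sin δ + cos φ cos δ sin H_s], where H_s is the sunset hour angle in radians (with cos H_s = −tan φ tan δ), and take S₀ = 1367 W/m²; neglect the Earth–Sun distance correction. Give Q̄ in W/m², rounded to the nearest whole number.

−tan φ tan δ = −(-0.1620)(-0.3230) = -0.0523; H_s = arccos(-0.0523) = 93.00°. In radians, H_s = 1.6232.
H_s sin φ sin δ = 1.6232 × -0.1599 × -0.3074 = 0.0798.
cos φ cos δ sin H_s = 0.9871 × 0.9516 × 0.9986 = 0.9380.
Q̄ = (1367/π) × (0.0798 + 0.9380) = 435.13 × 1.0178 = 442.88 W/m².

443 W/m²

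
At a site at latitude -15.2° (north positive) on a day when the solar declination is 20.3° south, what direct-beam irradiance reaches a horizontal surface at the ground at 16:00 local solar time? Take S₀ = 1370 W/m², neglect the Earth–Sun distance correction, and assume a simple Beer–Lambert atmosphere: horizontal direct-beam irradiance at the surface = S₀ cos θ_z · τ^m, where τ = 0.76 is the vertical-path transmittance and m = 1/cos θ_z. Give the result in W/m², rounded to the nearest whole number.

Hour angle H = 15° × (16 − 12) = 60.00°.
With φ = -15.2°, δ = -20.3°, H = 60.00°: sin φ sin δ = 0.0910, cos φ cos δ cos H = 0.4525, so cos θ_z = 0.5435.
Air mass m = 1/cos θ_z = 1/0.5435 = 1.840; τ^m = 0.76^1.840 = 0.6035.
Surface direct beam = 1370 × 0.5435 × 0.6035 = 449.36 W/m².

449 W/m²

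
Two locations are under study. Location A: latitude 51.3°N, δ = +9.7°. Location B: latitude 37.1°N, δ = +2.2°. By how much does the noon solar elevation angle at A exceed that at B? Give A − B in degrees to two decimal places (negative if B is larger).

A: 90° − |51.3 − (9.7)| = 48.40°.
B: 90° − |37.1 − (2.2)| = 55.10°.
A − B = 48.40 − 55.10 = -6.70°.

-6.70°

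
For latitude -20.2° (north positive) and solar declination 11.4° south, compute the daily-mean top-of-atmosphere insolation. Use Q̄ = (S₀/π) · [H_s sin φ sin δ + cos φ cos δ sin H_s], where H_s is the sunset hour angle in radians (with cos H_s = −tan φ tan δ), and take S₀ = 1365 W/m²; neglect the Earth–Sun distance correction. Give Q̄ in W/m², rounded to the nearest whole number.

The sunset hour angle satisfies cos H_s = −tan φ tan δ = -0.0742, giving H_s = 94.26°. In radians, H_s = 1.6451.
H_s sin φ sin δ = 1.6451 × -0.3453 × -0.1977 = 0.1123.
cos φ cos δ sin H_s = 0.9385 × 0.9803 × 0.9972 = 0.9174.
Q̄ = (1365/π) × (0.1123 + 0.9174) = 434.49 × 1.0297 = 447.39 W/m².

447 W/m²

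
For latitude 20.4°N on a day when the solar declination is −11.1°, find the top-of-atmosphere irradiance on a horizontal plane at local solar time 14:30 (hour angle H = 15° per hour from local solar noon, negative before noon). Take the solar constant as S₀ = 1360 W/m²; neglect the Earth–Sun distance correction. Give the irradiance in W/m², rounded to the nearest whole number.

901 W/m²

Hour angle H = 15° × (14.5 − 12) = 37.50°.
With φ = 20.4°, δ = -11.1°, H = 37.50°: sin φ sin δ = -0.0671, cos φ cos δ cos H = 0.7297, so cos θ_z = 0.6626.
Top-of-atmosphere irradiance = S₀ cos θ_z = 1360 × 0.6626 = 901.14 W/m².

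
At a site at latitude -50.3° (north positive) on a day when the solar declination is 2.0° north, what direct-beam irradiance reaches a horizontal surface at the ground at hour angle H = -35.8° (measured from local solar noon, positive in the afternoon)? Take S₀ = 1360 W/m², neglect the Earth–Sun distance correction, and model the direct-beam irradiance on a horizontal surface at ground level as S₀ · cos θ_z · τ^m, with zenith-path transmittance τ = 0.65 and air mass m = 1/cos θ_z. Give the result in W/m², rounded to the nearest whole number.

With φ = -50.3°, δ = 2.0°, H = -35.80°: sin φ sin δ = -0.0269, cos φ cos δ cos H = 0.5178, so cos θ_z = 0.4909.
Air mass m = 1/cos θ_z = 1/0.4909 = 2.037; τ^m = 0.65^2.037 = 0.4158.
Surface direct beam = 1360 × 0.4909 × 0.4158 = 277.60 W/m².

278 W/m²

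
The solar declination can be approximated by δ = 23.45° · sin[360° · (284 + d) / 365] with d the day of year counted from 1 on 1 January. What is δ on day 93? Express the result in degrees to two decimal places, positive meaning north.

+4.81°

360 × (284 + 93) / 365 = 371.836°; sin(371.836°) = 0.2051.
δ = 23.45 × 0.2051 = 4.810° ≈ +4.81°.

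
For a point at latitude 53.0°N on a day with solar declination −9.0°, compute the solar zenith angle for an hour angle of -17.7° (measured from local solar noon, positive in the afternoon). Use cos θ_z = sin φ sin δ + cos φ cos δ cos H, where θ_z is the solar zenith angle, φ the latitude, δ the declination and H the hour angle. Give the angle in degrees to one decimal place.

63.8°

With φ = 53.0°, δ = -9.0°, H = -17.70°: sin φ sin δ = -0.1249, cos φ cos δ cos H = 0.5663, so cos θ_z = 0.4414.
θ_z = arccos(0.4414) = 63.81°.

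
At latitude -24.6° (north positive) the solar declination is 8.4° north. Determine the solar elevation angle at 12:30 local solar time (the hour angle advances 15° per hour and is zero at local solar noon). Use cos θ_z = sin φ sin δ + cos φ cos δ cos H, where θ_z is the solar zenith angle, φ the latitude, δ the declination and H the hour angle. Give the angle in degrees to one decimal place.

Hour angle H = 15° × (12.5 − 12) = 7.50°.
cos θ_z = sin(-24.6°) sin(8.4°) + cos(-24.6°) cos(8.4°) cos(7.50°) = -0.0608 + 0.8918 = 0.8310.
θ_z = arccos(0.8310) = 33.80°, so the elevation is 90° − 33.80° = 56.20°.

56.2°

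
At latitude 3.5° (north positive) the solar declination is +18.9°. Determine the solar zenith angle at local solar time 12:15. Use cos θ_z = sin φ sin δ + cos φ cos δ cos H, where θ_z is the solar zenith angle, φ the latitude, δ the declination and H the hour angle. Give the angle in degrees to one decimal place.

Hour angle H = 15° × (12.25 − 12) = 3.75°.
With φ = 3.5°, δ = 18.9°, H = 3.75°: sin φ sin δ = 0.0198, cos φ cos δ cos H = 0.9423, so cos θ_z = 0.9621.
θ_z = arccos(0.9621) = 15.82°.

15.8°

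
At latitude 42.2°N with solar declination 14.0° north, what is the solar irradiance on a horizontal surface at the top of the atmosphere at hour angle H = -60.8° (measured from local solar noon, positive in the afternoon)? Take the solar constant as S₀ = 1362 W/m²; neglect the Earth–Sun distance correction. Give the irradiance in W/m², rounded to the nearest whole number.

cos θ_z = sin φ sin δ + cos φ cos δ cos H = (0.6717)(0.2419) + (0.7408)(0.9703)(0.4879) = 0.5132.
Top-of-atmosphere irradiance = S₀ cos θ_z = 1362 × 0.5132 = 698.98 W/m².

699 W/m²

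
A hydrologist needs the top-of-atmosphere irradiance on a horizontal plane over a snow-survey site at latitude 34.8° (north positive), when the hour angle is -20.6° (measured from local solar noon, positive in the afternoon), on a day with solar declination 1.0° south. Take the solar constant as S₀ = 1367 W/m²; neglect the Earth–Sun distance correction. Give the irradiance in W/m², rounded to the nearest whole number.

1037 W/m²

cos θ_z = sin φ sin δ + cos φ cos δ cos H = (0.5707)(-0.0175) + (0.8211)(0.9998)(0.9361) = 0.7585.
Top-of-atmosphere irradiance = S₀ cos θ_z = 1367 × 0.7585 = 1036.87 W/m².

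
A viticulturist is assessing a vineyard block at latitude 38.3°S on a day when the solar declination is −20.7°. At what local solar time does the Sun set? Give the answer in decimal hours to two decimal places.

19.16 h

cos H_s = −tan(-38.3°) · tan(-20.7°) = -0.2984, so H_s = arccos(-0.2984) = 107.36°.
Sunset is at 12 + H_s/15 = 12 + 7.157 = 19.157 h local solar time.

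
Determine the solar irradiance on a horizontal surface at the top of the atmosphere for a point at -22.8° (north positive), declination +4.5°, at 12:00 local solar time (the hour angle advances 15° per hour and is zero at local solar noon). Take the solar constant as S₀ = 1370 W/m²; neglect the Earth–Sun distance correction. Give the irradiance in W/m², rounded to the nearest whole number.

1217 W/m²

Hour angle H = 15° × (12 − 12) = 0.00°.
With φ = -22.8°, δ = 4.5°, H = 0.00°: sin φ sin δ = -0.0304, cos φ cos δ cos H = 0.9190, so cos θ_z = 0.8886.
Top-of-atmosphere irradiance = S₀ cos θ_z = 1370 × 0.8886 = 1217.38 W/m².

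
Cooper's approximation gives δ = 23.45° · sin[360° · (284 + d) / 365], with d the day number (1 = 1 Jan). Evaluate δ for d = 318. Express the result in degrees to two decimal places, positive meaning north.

360 × (284 + 318) / 365 = 593.753°; sin(593.753°) = -0.8065.
δ = 23.45 × -0.8065 = -18.912° ≈ -18.91°.

-18.91°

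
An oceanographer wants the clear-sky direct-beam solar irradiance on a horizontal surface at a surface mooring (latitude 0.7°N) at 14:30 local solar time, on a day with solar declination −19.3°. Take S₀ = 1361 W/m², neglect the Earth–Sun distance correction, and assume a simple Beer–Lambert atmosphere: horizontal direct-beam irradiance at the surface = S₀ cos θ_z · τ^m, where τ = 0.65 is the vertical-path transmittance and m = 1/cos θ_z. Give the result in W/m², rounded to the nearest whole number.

Hour angle H = 15° × (14.5 − 12) = 37.50°.
cos θ_z = sin(0.7°) sin(-19.3°) + cos(0.7°) cos(-19.3°) cos(37.50°) = -0.0040 + 0.7487 = 0.7447.
Air mass m = 1/cos θ_z = 1/0.7447 = 1.343; τ^m = 0.65^1.343 = 0.5607.
Surface direct beam = 1361 × 0.7447 × 0.5607 = 568.29 W/m².

568 W/m²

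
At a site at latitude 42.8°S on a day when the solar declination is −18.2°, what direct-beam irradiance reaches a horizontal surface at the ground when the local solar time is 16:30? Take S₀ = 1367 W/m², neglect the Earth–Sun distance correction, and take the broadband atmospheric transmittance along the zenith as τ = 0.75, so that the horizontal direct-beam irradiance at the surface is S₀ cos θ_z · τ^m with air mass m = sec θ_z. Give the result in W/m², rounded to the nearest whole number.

359 W/m²

Hour angle H = 15° × (16.5 − 12) = 67.50°.
With φ = -42.8°, δ = -18.2°, H = 67.50°: sin φ sin δ = 0.2122, cos φ cos δ cos H = 0.2667, so cos θ_z = 0.4789.
Air mass m = 1/cos θ_z = 1/0.4789 = 2.088; τ^m = 0.75^2.088 = 0.5484.
Surface direct beam = 1367 × 0.4789 × 0.5484 = 359.01 W/m².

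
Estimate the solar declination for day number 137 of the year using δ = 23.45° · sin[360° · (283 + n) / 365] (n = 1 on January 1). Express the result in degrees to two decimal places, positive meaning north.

360 × (283 + 137) / 365 = 414.247°; sin(414.247°) = 0.8115.
δ = 23.45 × 0.8115 = 19.030° ≈ +19.03°.

+19.03°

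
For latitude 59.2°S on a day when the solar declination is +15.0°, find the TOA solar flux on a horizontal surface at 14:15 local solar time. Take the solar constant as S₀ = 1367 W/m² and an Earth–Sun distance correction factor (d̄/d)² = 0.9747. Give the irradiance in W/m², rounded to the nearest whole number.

252 W/m²

Hour angle H = 15° × (14.25 − 12) = 33.75°.
With φ = -59.2°, δ = 15.0°, H = 33.75°: sin φ sin δ = -0.2223, cos φ cos δ cos H = 0.4112, so cos θ_z = 0.1889.
Top-of-atmosphere irradiance = S₀ (d̄/d)² cos θ_z = 1367 × 0.9747 × 0.1889 = 251.69 W/m².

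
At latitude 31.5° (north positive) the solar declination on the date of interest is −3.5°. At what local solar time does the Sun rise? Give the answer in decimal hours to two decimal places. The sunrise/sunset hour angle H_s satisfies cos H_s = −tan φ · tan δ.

−tan φ tan δ = −(0.6128)(-0.0612) = 0.0375; H_s = arccos(0.0375) = 87.85°.
Sunrise is at 12 − H_s/15 = 12 − 5.857 = 6.143 h local solar time.

6.14 h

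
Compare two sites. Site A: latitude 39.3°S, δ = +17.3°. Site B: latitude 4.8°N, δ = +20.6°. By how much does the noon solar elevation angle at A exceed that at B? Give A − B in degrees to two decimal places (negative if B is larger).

A: 90° − |-39.3 − (17.3)| = 33.40°.
B: 90° − |4.8 − (20.6)| = 74.20°.
A − B = 33.40 − 74.20 = -40.80°.

-40.80°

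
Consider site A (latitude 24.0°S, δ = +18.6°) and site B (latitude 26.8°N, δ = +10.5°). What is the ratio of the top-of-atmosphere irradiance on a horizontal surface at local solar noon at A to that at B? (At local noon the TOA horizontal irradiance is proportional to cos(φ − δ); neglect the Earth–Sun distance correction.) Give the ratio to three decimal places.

0.767

A: cos θ_z = cos(-24.0° − (18.6°)) = 0.7361.
B: cos θ_z = cos(26.8° − (10.5°)) = 0.9598.
Ratio A/B = 0.7361 / 0.9598 = 0.7669.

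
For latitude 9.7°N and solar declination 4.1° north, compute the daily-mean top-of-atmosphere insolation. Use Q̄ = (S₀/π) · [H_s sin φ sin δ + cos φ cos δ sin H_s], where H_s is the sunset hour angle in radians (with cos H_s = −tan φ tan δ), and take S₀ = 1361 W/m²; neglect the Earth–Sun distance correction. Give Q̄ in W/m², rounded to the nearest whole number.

−tan φ tan δ = −(0.1709)(0.0717) = -0.0123; H_s = arccos(-0.0123) = 90.70°. In radians, H_s = 1.5830.
H_s sin φ sin δ = 1.5830 × 0.1685 × 0.0715 = 0.0191.
cos φ cos δ sin H_s = 0.9857 × 0.9974 × 0.9999 = 0.9830.
Q̄ = (1361/π) × (0.0191 + 0.9830) = 433.22 × 1.0021 = 434.13 W/m².

434 W/m²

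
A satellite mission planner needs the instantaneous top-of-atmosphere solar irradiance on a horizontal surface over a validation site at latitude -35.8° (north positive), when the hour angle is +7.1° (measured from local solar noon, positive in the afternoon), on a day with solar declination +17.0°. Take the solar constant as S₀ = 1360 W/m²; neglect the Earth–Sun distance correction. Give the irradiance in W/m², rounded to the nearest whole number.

cos θ_z = sin φ sin δ + cos φ cos δ cos H = (-0.5850)(0.2924) + (0.8111)(0.9563)(0.9923) = 0.5986.
Top-of-atmosphere irradiance = S₀ cos θ_z = 1360 × 0.5986 = 814.10 W/m².

814 W/m²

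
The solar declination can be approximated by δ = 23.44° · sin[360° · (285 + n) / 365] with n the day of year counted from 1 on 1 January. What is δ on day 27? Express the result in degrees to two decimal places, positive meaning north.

360 × (285 + 27) / 365 = 307.726°; sin(307.726°) = -0.7909.
δ = 23.44 × -0.7909 = -18.539° ≈ -18.54°.

-18.54°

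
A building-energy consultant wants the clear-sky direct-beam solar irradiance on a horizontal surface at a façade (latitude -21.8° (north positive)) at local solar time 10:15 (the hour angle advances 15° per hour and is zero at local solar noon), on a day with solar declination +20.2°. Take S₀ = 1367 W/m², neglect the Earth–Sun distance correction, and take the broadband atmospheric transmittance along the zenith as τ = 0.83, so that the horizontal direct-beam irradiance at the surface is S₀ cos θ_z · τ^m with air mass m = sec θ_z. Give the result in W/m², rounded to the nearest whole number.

Hour angle H = 15° × (10.25 − 12) = -26.25°.
With φ = -21.8°, δ = 20.2°, H = -26.25°: sin φ sin δ = -0.1282, cos φ cos δ cos H = 0.7815, so cos θ_z = 0.6533.
Air mass m = 1/cos θ_z = 1/0.6533 = 1.531; τ^m = 0.83^1.531 = 0.7518.
Surface direct beam = 1367 × 0.6533 × 0.7518 = 671.40 W/m².

671 W/m²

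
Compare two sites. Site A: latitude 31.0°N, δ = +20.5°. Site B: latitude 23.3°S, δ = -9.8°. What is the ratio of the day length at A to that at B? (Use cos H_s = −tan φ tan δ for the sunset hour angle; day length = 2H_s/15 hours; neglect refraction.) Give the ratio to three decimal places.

A: H_s = arccos(−tan 31.0° · tan 20.5°) = 102.98°, so 2H_s/15 = 13.7307 h.
B: H_s = arccos(−tan -23.3° · tan -9.8°) = 94.27°, so 2H_s/15 = 12.5693 h.
Ratio A/B = 13.7307 / 12.5693 = 1.0924.

1.092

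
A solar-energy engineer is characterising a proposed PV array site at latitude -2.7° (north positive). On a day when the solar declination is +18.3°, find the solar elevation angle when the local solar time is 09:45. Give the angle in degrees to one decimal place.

50.7°

Hour angle H = 15° × (9.75 − 12) = -33.75°.
With φ = -2.7°, δ = 18.3°, H = -33.75°: sin φ sin δ = -0.0148, cos φ cos δ cos H = 0.7885, so cos θ_z = 0.7737.
θ_z = arccos(0.7737) = 39.31°, so the elevation is 90° − 39.31° = 50.69°.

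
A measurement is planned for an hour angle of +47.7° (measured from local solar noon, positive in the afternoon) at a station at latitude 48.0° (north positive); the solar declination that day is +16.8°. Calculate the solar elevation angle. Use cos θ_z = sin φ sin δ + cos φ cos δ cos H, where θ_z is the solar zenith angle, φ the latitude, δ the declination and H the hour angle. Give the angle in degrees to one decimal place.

40.2°

With φ = 48.0°, δ = 16.8°, H = 47.70°: sin φ sin δ = 0.2148, cos φ cos δ cos H = 0.4311, so cos θ_z = 0.6459.
θ_z = arccos(0.6459) = 49.77°, so the elevation is 90° − 49.77° = 40.23°.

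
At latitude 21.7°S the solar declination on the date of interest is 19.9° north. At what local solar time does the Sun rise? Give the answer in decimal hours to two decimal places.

The sunset hour angle satisfies cos H_s = −tan φ tan δ = 0.1441, giving H_s = 81.71°.
Sunrise is at 12 − H_s/15 = 12 − 5.447 = 6.553 h local solar time.

6.55 h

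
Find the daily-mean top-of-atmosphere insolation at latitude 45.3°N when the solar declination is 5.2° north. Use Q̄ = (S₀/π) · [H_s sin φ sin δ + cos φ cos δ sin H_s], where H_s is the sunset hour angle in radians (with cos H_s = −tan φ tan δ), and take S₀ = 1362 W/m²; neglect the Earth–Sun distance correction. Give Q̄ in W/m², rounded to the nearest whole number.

cos H_s = −tan(45.3°) · tan(5.2°) = -0.0920, so H_s = arccos(-0.0920) = 95.28°. In radians, H_s = 1.6629.
H_s sin φ sin δ = 1.6629 × 0.7108 × 0.0906 = 0.1071.
cos φ cos δ sin H_s = 0.7034 × 0.9959 × 0.9958 = 0.6976.
Q̄ = (1362/π) × (0.1071 + 0.6976) = 433.54 × 0.8047 = 348.87 W/m².

349 W/m²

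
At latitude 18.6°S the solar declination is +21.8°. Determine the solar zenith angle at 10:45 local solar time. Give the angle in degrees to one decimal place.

44.4°

Hour angle H = 15° × (10.75 − 12) = -18.75°.
cos θ_z = sin(-18.6°) sin(21.8°) + cos(-18.6°) cos(21.8°) cos(-18.75°) = -0.1185 + 0.8333 = 0.7148.
θ_z = arccos(0.7148) = 44.37°.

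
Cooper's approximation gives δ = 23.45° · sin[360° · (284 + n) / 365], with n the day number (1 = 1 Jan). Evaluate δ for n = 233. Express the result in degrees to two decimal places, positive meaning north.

+11.75°

360 × (284 + 233) / 365 = 509.918°; sin(509.918°) = 0.5012.
δ = 23.45 × 0.5012 = 11.753° ≈ +11.75°.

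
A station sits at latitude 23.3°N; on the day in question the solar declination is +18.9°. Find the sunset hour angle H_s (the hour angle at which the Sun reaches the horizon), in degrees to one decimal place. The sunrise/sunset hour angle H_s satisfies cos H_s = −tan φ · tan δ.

98.5°

−tan φ tan δ = −(0.4307)(0.3424) = -0.1475; H_s = arccos(-0.1475) = 98.48°.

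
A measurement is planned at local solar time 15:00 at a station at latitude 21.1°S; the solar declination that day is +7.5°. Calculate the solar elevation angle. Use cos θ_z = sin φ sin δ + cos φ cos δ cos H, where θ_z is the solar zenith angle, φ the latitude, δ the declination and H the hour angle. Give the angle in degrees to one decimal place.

37.4°

Hour angle H = 15° × (15 − 12) = 45.00°.
With φ = -21.1°, δ = 7.5°, H = 45.00°: sin φ sin δ = -0.0470, cos φ cos δ cos H = 0.6541, so cos θ_z = 0.6071.
θ_z = arccos(0.6071) = 52.62°, so the elevation is 90° − 52.62° = 37.38°.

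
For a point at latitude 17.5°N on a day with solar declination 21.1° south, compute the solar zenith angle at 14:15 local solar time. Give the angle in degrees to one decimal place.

50.8°

Hour angle H = 15° × (14.25 − 12) = 33.75°.
cos θ_z = sin(17.5°) sin(-21.1°) + cos(17.5°) cos(-21.1°) cos(33.75°) = -0.1083 + 0.7398 = 0.6315.
θ_z = arccos(0.6315) = 50.84°.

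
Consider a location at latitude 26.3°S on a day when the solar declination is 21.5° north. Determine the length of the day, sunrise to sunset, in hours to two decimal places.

−tan φ tan δ = −(-0.4942)(0.3939) = 0.1947; H_s = arccos(0.1947) = 78.77°.
Day length = 2 H_s / 15° h⁻¹ = 157.54° / 15 = 10.503 h.

10.50 hours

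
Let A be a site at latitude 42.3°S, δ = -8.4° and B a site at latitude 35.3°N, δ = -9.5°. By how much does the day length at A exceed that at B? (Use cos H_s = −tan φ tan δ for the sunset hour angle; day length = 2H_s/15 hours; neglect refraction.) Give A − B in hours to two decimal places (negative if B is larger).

A: H_s = arccos(−tan -42.3° · tan -8.4°) = 97.72°, so 2H_s/15 = 13.0293 h.
B: H_s = arccos(−tan 35.3° · tan -9.5°) = 83.20°, so 2H_s/15 = 11.0933 h.
A − B = 13.0293 − 11.0933 = 1.9360 h.

+1.94 h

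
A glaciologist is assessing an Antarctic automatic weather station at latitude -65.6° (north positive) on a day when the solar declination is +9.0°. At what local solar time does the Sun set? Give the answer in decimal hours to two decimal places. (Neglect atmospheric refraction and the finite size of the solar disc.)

−tan φ tan δ = −(-2.2045)(0.1584) = 0.3492; H_s = arccos(0.3492) = 69.56°.
Sunset is at 12 + H_s/15 = 12 + 4.637 = 16.637 h local solar time.

16.64 h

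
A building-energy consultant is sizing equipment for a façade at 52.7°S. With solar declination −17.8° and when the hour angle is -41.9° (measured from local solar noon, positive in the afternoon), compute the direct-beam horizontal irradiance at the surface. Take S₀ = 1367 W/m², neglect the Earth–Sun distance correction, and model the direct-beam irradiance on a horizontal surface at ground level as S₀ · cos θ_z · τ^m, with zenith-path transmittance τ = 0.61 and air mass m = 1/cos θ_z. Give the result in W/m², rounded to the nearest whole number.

cos θ_z = sin φ sin δ + cos φ cos δ cos H = (-0.7955)(-0.3057) + (0.6060)(0.9521)(0.7443) = 0.6726.
Air mass m = 1/cos θ_z = 1/0.6726 = 1.487; τ^m = 0.61^1.487 = 0.4795.
Surface direct beam = 1367 × 0.6726 × 0.4795 = 440.87 W/m².

441 W/m²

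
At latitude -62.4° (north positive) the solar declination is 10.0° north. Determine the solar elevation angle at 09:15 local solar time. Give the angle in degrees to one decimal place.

Hour angle H = 15° × (9.25 − 12) = -41.25°.
cos θ_z = sin(-62.4°) sin(10.0°) + cos(-62.4°) cos(10.0°) cos(-41.25°) = -0.1539 + 0.3430 = 0.1891.
θ_z = arccos(0.1891) = 79.10°, so the elevation is 90° − 79.10° = 10.90°.

10.9°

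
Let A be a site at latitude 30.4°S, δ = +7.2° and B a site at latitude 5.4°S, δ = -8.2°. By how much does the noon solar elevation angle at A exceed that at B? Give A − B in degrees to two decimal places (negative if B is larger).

A: 90° − |-30.4 − (7.2)| = 52.40°.
B: 90° − |-5.4 − (-8.2)| = 87.20°.
A − B = 52.40 − 87.20 = -34.80°.

-34.80°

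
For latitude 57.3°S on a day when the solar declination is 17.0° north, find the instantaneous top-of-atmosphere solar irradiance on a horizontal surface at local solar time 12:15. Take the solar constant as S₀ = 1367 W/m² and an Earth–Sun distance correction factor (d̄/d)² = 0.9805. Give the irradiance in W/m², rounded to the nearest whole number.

Hour angle H = 15° × (12.25 − 12) = 3.75°.
cos θ_z = sin(-57.3°) sin(17.0°) + cos(-57.3°) cos(17.0°) cos(3.75°) = -0.2460 + 0.5155 = 0.2695.
Top-of-atmosphere irradiance = S₀ (d̄/d)² cos θ_z = 1367 × 0.9805 × 0.2695 = 361.22 W/m².

361 W/m²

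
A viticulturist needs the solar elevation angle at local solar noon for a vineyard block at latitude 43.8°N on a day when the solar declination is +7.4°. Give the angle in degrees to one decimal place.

At local solar noon the hour angle is zero, so the elevation is 90° − |φ − δ| = 90° − |43.8° − (7.4°)| = 90° − 36.4° = 53.6°.

53.6°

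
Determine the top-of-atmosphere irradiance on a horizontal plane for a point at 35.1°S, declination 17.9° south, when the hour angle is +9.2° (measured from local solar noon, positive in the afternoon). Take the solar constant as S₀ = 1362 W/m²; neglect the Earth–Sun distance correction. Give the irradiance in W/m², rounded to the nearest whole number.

1287 W/m²

With φ = -35.1°, δ = -17.9°, H = 9.20°: sin φ sin δ = 0.1767, cos φ cos δ cos H = 0.7685, so cos θ_z = 0.9452.
Top-of-atmosphere irradiance = S₀ cos θ_z = 1362 × 0.9452 = 1287.36 W/m².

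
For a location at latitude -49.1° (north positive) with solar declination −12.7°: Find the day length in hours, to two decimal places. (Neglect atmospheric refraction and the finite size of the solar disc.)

−tan φ tan δ = −(-1.1544)(-0.2254) = -0.2602; H_s = arccos(-0.2602) = 105.08°.
Day length = 2 H_s / 15° h⁻¹ = 210.16° / 15 = 14.011 h.

14.01 hours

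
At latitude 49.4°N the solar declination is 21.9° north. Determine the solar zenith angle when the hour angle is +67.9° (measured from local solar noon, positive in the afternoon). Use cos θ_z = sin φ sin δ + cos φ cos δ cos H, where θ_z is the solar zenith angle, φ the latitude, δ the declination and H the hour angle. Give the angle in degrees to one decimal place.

With φ = 49.4°, δ = 21.9°, H = 67.90°: sin φ sin δ = 0.2832, cos φ cos δ cos H = 0.2272, so cos θ_z = 0.5104.
θ_z = arccos(0.5104) = 59.31°.

59.3°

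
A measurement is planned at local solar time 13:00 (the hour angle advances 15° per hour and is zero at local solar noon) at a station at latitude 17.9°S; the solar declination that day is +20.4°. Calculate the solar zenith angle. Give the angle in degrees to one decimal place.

41.0°

Hour angle H = 15° × (13 − 12) = 15.00°.
With φ = -17.9°, δ = 20.4°, H = 15.00°: sin φ sin δ = -0.1071, cos φ cos δ cos H = 0.8615, so cos θ_z = 0.7544.
θ_z = arccos(0.7544) = 41.03°.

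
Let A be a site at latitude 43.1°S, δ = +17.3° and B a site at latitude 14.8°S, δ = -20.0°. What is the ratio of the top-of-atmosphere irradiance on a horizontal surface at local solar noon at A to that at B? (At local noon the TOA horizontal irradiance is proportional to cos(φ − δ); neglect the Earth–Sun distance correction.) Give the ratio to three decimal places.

0.496

A: cos θ_z = cos(-43.1° − (17.3°)) = 0.4939.
B: cos θ_z = cos(-14.8° − (-20.0°)) = 0.9959.
Ratio A/B = 0.4939 / 0.9959 = 0.4959.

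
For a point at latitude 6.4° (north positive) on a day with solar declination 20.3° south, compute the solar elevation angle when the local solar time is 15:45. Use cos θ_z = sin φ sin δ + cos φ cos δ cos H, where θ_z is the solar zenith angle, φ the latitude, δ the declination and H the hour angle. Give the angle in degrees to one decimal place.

28.6°

Hour angle H = 15° × (15.75 − 12) = 56.25°.
cos θ_z = sin(6.4°) sin(-20.3°) + cos(6.4°) cos(-20.3°) cos(56.25°) = -0.0387 + 0.5178 = 0.4791.
θ_z = arccos(0.4791) = 61.37°, so the elevation is 90° − 61.37° = 28.63°.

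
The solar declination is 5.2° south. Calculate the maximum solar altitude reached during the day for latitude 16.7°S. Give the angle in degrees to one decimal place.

At local solar noon the hour angle is zero, so the elevation is 90° − |φ − δ| = 90° − |-16.7° − (-5.2°)| = 90° − 11.5° = 78.5°.

78.5°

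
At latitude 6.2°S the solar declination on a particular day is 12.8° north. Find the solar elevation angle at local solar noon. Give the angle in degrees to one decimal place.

71.0°

At local solar noon the hour angle is zero, so the elevation is 90° − |φ − δ| = 90° − |-6.2° − (12.8°)| = 90° − 19.0° = 71.0°.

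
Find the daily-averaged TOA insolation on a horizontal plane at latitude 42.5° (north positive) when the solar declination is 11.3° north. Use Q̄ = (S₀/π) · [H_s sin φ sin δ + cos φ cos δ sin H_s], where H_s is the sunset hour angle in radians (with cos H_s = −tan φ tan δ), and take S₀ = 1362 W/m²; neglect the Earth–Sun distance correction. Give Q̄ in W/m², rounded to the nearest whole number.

cos H_s = −tan(42.5°) · tan(11.3°) = -0.1831, so H_s = arccos(-0.1831) = 100.55°. In radians, H_s = 1.7549.
H_s sin φ sin δ = 1.7549 × 0.6756 × 0.1959 = 0.2323.
cos φ cos δ sin H_s = 0.7373 × 0.9806 × 0.9831 = 0.7108.
Q̄ = (1362/π) × (0.2323 + 0.7108) = 433.54 × 0.9431 = 408.87 W/m².

409 W/m²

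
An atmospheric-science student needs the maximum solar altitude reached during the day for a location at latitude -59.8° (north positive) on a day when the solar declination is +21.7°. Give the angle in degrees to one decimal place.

At local solar noon the hour angle is zero, so the elevation is 90° − |φ − δ| = 90° − |-59.8° − (21.7°)| = 90° − 81.5° = 8.5°.

8.5°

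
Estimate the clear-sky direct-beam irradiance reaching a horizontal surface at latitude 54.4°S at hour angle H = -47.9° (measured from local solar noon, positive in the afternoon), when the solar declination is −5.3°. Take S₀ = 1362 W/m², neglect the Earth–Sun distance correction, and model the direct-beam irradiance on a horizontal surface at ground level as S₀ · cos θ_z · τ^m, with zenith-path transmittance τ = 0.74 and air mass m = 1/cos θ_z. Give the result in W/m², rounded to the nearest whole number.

cos θ_z = sin φ sin δ + cos φ cos δ cos H = (-0.8131)(-0.0924) + (0.5821)(0.9957)(0.6704) = 0.4637.
Air mass m = 1/cos θ_z = 1/0.4637 = 2.157; τ^m = 0.74^2.157 = 0.5223.
Surface direct beam = 1362 × 0.4637 × 0.5223 = 329.86 W/m².

330 W/m²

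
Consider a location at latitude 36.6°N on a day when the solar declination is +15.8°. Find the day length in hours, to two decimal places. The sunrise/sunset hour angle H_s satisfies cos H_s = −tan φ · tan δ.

cos H_s = −tan(36.6°) · tan(15.8°) = -0.2102, so H_s = arccos(-0.2102) = 102.13°.
Day length = 2 H_s / 15° h⁻¹ = 204.26° / 15 = 13.617 h.

13.62 hours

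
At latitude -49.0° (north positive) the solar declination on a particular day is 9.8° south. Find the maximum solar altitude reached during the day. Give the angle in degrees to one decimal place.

At local solar noon the hour angle is zero, so the elevation is 90° − |φ − δ| = 90° − |-49.0° − (-9.8°)| = 90° − 39.2° = 50.8°.

50.8°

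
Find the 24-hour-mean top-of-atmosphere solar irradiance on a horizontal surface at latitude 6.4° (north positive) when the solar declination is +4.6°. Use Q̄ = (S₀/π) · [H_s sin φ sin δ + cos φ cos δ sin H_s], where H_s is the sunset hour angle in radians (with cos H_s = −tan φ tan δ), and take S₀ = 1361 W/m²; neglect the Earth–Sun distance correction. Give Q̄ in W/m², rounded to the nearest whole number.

435 W/m²

cos H_s = −tan(6.4°) · tan(4.6°) = -0.0090, so H_s = arccos(-0.0090) = 90.52°. In radians, H_s = 1.5799.
H_s sin φ sin δ = 1.5799 × 0.1115 × 0.0802 = 0.0141.
cos φ cos δ sin H_s = 0.9938 × 0.9968 × 1.0000 = 0.9906.
Q̄ = (1361/π) × (0.0141 + 0.9906) = 433.22 × 1.0047 = 435.26 W/m².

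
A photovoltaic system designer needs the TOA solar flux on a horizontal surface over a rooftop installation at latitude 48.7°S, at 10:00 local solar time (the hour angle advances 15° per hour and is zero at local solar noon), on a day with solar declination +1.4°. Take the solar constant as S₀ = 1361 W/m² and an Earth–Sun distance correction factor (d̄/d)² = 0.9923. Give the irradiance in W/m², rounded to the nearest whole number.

Hour angle H = 15° × (10 − 12) = -30.00°.
With φ = -48.7°, δ = 1.4°, H = -30.00°: sin φ sin δ = -0.0184, cos φ cos δ cos H = 0.5714, so cos θ_z = 0.5530.
Top-of-atmosphere irradiance = S₀ (d̄/d)² cos θ_z = 1361 × 0.9923 × 0.5530 = 746.84 W/m².

747 W/m²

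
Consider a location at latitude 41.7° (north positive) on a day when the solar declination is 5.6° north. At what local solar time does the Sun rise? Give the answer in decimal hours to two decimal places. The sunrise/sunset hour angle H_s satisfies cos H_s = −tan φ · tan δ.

5.67 h

−tan φ tan δ = −(0.8910)(0.0981) = -0.0874; H_s = arccos(-0.0874) = 95.01°.
Sunrise is at 12 − H_s/15 = 12 − 6.334 = 5.666 h local solar time.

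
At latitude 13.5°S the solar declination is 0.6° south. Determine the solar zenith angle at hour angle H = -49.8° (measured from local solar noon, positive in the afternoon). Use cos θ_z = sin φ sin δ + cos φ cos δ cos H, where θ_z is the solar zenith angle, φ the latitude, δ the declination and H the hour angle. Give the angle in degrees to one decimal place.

cos θ_z = sin φ sin δ + cos φ cos δ cos H = (-0.2334)(-0.0105) + (0.9724)(0.9999)(0.6455) = 0.6301.
θ_z = arccos(0.6301) = 50.94°.

50.9°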